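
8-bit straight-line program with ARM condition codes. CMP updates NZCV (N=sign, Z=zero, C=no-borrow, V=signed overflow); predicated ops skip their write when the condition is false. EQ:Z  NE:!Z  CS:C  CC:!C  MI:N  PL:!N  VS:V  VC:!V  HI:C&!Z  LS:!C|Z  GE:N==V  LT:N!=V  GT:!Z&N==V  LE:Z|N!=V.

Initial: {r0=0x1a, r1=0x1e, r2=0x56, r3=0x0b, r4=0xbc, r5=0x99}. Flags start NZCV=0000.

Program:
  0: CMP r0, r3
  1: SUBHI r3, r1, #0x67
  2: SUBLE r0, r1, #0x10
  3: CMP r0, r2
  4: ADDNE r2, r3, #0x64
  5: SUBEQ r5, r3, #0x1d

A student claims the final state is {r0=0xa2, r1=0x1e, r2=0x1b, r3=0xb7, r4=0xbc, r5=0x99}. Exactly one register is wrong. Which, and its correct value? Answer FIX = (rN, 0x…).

FIX = (r0, 0x1a)

0: ✓ CMP  NZCV=0010
1: ✓ SUBHI  r3←0xb7
2: · SUBLE
3: ✓ CMP  NZCV=1000
4: ✓ ADDNE  r2←0x1b
5: · SUBEQ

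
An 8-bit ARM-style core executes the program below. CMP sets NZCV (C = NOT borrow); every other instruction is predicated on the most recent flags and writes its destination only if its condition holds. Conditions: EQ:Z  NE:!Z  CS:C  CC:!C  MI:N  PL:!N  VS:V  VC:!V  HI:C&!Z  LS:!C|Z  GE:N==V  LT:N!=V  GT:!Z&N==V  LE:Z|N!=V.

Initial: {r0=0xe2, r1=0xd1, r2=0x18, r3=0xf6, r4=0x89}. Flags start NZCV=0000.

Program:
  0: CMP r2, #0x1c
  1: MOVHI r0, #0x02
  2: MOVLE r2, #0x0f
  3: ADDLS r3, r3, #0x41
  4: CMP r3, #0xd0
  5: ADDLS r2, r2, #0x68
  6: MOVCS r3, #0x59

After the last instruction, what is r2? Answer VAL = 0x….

VAL = 0x77

[0] flags=1000 → (cmp)
[1] flags=1000 HI?F → skip
[2] flags=1000 LE?T → r2=0x0f
[3] flags=1000 LS?T → r3=0x37
[4] flags=0000 → (cmp)
[5] flags=0000 LS?T → r2=0x77
[6] flags=0000 CS?F → skip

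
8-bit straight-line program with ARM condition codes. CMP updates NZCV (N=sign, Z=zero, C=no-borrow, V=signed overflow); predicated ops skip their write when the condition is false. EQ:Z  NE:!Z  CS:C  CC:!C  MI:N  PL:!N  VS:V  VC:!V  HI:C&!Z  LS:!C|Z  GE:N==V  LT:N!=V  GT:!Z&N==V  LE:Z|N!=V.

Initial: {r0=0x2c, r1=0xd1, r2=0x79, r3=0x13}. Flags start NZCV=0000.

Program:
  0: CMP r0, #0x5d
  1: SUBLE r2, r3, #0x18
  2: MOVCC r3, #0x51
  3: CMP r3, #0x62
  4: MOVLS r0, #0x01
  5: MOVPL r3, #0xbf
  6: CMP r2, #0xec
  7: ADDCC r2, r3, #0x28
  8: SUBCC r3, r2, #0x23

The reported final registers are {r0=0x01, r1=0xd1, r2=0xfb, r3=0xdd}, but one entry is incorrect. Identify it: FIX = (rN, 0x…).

[0] flags=1000 → (cmp)
[1] flags=1000 LE?T → r2=0xfb
[2] flags=1000 CC?T → r3=0x51
[3] flags=1000 → (cmp)
[4] flags=1000 LS?T → r0=0x01
[5] flags=1000 PL?F → skip
[6] flags=0010 → (cmp)
[7] flags=0010 CC?F → skip
[8] flags=0010 CC?F → skip

FIX = (r3, 0x51)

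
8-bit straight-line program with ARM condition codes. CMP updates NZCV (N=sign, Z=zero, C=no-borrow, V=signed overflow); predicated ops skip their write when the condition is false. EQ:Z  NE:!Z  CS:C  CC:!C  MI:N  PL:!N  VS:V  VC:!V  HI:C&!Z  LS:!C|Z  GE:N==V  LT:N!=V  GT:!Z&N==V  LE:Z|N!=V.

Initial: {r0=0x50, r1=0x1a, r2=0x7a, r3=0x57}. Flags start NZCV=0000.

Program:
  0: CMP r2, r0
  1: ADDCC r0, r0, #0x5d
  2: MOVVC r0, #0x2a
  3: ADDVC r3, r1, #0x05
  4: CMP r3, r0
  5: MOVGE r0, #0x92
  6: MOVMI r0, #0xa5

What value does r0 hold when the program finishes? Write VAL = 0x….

[0] flags=0010 → (cmp)
[1] flags=0010 CC?F → skip
[2] flags=0010 VC?T → r0=0x2a
[3] flags=0010 VC?T → r3=0x1f
[4] flags=1000 → (cmp)
[5] flags=1000 GE?F → skip
[6] flags=1000 MI?T → r0=0xa5

VAL = 0xa5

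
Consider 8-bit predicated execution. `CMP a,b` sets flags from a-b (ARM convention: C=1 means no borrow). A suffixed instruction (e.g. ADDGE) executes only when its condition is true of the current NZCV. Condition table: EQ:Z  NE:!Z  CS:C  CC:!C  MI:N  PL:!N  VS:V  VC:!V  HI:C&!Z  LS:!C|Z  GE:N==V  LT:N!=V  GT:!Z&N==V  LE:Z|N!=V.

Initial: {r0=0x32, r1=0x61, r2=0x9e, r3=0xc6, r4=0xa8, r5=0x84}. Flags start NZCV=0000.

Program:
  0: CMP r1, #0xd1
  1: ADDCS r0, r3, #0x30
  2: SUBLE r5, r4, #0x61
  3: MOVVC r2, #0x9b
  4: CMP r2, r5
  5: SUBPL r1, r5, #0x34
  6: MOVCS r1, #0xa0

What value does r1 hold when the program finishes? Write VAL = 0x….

[0] flags=1001 → (cmp)
[1] flags=1001 CS?F → skip
[2] flags=1001 LE?F → skip
[3] flags=1001 VC?F → skip
[4] flags=0010 → (cmp)
[5] flags=0010 PL?T → r1=0x50
[6] flags=0010 CS?T → r1=0xa0

VAL = 0xa0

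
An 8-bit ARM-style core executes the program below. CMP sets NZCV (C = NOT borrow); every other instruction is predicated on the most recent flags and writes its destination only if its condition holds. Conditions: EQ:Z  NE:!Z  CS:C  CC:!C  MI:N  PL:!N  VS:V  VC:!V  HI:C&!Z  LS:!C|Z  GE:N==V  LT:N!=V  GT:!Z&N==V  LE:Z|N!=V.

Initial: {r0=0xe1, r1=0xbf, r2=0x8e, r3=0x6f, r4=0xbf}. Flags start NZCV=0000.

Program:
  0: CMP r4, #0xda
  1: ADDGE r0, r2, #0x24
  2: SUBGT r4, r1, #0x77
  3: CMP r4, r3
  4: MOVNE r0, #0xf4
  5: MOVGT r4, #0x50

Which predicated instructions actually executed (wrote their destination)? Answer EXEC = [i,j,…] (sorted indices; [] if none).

EXEC = [4]

[0] flags=1000 → (cmp)
[1] flags=1000 GE?F → skip
[2] flags=1000 GT?F → skip
[3] flags=0011 → (cmp)
[4] flags=0011 NE?T → r0=0xf4
[5] flags=0011 GT?F → skip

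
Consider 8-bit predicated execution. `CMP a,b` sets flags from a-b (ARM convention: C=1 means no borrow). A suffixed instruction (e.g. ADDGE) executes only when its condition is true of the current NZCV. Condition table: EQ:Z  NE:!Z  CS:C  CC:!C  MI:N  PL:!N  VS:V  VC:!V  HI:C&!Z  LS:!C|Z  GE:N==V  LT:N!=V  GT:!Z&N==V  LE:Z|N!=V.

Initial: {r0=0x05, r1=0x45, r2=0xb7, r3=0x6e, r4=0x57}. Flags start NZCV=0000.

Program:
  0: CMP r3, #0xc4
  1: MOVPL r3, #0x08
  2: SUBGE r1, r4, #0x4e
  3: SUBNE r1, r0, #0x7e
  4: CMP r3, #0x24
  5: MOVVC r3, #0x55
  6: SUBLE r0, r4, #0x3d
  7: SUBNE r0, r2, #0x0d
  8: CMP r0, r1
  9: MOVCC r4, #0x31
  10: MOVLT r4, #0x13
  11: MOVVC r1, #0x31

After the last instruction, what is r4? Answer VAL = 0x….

[0] flags=1001 → (cmp)
[1] flags=1001 PL?F → skip
[2] flags=1001 GE?T → r1=0x09
[3] flags=1001 NE?T → r1=0x87
[4] flags=0010 → (cmp)
[5] flags=0010 VC?T → r3=0x55
[6] flags=0010 LE?F → skip
[7] flags=0010 NE?T → r0=0xaa
[8] flags=0010 → (cmp)
[9] flags=0010 CC?F → skip
[10] flags=0010 LT?F → skip
[11] flags=0010 VC?T → r1=0x31

VAL = 0x57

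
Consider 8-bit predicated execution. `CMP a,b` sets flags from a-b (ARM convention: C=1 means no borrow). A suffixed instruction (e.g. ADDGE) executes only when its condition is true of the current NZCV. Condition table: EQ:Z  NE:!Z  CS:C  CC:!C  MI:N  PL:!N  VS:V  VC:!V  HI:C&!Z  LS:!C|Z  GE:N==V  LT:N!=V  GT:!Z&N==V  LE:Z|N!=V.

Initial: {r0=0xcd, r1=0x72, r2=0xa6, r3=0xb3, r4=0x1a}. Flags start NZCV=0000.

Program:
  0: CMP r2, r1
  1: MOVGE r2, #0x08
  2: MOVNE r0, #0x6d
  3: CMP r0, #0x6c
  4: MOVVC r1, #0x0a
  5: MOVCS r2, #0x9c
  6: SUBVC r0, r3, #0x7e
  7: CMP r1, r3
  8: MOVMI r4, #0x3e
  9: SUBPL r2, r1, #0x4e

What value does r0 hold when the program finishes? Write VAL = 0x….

VAL = 0x35

[0] flags=0011 → (cmp)
[1] flags=0011 GE?F → skip
[2] flags=0011 NE?T → r0=0x6d
[3] flags=0010 → (cmp)
[4] flags=0010 VC?T → r1=0x0a
[5] flags=0010 CS?T → r2=0x9c
[6] flags=0010 VC?T → r0=0x35
[7] flags=0000 → (cmp)
[8] flags=0000 MI?F → skip
[9] flags=0000 PL?T → r2=0xbc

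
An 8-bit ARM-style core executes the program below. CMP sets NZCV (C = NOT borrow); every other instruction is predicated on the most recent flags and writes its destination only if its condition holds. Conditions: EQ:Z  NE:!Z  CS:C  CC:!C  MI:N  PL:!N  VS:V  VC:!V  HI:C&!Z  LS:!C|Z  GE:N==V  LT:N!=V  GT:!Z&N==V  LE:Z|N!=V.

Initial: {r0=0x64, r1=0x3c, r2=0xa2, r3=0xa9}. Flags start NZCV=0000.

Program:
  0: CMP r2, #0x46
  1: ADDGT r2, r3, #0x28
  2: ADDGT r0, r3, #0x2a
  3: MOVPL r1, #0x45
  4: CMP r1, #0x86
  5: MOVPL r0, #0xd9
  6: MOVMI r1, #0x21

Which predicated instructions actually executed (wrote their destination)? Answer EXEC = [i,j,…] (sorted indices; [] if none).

EXEC = [3,6]

[0] flags=0011 → (cmp)
[1] flags=0011 GT?F → skip
[2] flags=0011 GT?F → skip
[3] flags=0011 PL?T → r1=0x45
[4] flags=1001 → (cmp)
[5] flags=1001 PL?F → skip
[6] flags=1001 MI?T → r1=0x21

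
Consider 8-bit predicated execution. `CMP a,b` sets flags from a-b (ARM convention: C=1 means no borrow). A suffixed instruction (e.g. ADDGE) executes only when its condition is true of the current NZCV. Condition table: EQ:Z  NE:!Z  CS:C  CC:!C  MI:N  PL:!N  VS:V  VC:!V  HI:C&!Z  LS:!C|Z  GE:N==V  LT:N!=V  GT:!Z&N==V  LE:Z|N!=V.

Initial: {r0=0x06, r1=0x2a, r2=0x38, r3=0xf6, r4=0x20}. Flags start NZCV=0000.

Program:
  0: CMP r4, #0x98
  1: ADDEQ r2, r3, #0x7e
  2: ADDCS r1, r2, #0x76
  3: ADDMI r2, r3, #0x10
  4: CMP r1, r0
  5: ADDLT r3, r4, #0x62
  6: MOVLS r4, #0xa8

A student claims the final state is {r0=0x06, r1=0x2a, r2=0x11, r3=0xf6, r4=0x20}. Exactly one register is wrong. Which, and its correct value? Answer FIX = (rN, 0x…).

FIX = (r2, 0x06)

0: ✓ CMP  NZCV=1001
1: · ADDEQ
2: · ADDCS
3: ✓ ADDMI  r2←0x06
4: ✓ CMP  NZCV=0010
5: · ADDLT
6: · MOVLS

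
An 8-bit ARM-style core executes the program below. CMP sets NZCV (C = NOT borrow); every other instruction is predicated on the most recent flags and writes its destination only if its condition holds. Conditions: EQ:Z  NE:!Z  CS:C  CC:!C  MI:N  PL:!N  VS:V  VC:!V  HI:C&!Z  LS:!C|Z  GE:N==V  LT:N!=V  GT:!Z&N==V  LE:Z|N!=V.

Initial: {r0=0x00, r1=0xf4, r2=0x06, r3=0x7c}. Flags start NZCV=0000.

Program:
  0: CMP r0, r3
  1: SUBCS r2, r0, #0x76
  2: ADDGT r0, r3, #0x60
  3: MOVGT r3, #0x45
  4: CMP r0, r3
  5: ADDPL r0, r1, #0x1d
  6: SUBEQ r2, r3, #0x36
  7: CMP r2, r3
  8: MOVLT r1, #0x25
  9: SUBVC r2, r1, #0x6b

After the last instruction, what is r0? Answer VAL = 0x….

[0] flags=1000 → (cmp)
[1] flags=1000 CS?F → skip
[2] flags=1000 GT?F → skip
[3] flags=1000 GT?F → skip
[4] flags=1000 → (cmp)
[5] flags=1000 PL?F → skip
[6] flags=1000 EQ?F → skip
[7] flags=1000 → (cmp)
[8] flags=1000 LT?T → r1=0x25
[9] flags=1000 VC?T → r2=0xba

VAL = 0x00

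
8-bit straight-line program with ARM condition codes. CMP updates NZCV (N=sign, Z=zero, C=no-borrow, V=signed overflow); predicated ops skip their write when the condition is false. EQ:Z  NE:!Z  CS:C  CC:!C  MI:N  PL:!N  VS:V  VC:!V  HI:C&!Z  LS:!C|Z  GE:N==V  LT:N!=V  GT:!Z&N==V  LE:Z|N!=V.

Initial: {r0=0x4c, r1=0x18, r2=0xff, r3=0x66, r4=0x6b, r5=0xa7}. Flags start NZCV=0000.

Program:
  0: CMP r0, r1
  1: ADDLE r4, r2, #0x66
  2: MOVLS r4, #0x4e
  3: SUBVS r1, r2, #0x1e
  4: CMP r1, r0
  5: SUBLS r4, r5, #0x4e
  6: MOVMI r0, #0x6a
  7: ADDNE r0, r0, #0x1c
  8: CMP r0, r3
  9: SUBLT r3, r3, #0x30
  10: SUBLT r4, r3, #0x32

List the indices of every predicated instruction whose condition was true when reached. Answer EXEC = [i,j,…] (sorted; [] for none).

EXEC = [5,6,7,9,10]

[0] flags=0010 → (cmp)
[1] flags=0010 LE?F → skip
[2] flags=0010 LS?F → skip
[3] flags=0010 VS?F → skip
[4] flags=1000 → (cmp)
[5] flags=1000 LS?T → r4=0x59
[6] flags=1000 MI?T → r0=0x6a
[7] flags=1000 NE?T → r0=0x86
[8] flags=0011 → (cmp)
[9] flags=0011 LT?T → r3=0x36
[10] flags=0011 LT?T → r4=0x04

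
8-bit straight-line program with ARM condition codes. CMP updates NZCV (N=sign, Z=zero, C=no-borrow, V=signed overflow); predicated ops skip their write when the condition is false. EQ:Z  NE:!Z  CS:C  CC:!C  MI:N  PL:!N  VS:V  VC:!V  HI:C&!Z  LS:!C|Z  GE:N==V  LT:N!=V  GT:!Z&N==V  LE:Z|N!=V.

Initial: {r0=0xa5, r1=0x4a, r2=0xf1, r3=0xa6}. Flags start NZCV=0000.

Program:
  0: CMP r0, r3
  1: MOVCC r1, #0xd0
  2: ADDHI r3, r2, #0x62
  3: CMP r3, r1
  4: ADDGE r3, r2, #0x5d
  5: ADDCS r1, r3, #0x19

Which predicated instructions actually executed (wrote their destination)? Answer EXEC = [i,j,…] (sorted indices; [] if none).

0: ✓ CMP  NZCV=1000
1: ✓ MOVCC  r1←0xd0
2: · ADDHI
3: ✓ CMP  NZCV=1000
4: · ADDGE
5: · ADDCS

EXEC = [1]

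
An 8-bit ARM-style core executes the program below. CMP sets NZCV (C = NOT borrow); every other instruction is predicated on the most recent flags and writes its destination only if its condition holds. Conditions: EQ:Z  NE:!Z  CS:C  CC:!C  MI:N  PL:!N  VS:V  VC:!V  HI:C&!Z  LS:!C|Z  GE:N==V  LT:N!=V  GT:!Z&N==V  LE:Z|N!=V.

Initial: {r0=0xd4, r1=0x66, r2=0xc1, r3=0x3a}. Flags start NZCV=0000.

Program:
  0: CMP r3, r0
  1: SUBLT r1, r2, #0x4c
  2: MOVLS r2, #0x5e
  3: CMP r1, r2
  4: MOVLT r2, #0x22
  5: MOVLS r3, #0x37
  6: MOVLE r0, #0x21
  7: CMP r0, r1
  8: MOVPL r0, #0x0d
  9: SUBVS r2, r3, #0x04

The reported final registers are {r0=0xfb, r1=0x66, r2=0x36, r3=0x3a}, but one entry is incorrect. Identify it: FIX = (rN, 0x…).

[0] flags=0000 → (cmp)
[1] flags=0000 LT?F → skip
[2] flags=0000 LS?T → r2=0x5e
[3] flags=0010 → (cmp)
[4] flags=0010 LT?F → skip
[5] flags=0010 LS?F → skip
[6] flags=0010 LE?F → skip
[7] flags=0011 → (cmp)
[8] flags=0011 PL?T → r0=0x0d
[9] flags=0011 VS?T → r2=0x36

FIX = (r0, 0x0d)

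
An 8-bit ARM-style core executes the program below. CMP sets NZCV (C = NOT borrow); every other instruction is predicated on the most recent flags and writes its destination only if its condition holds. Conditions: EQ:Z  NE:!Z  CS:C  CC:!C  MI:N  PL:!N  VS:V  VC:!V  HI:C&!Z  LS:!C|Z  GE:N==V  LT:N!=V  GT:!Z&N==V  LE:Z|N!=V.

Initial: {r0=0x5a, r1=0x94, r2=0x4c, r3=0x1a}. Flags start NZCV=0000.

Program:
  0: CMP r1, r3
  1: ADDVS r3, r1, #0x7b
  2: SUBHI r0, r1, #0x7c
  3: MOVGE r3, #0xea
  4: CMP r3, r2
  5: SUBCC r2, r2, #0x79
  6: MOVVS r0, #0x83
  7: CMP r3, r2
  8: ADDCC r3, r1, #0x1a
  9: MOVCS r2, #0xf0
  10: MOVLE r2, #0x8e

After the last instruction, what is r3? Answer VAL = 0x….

0: ✓ CMP  NZCV=0011
1: ✓ ADDVS  r3←0x0f
2: ✓ SUBHI  r0←0x18
3: · MOVGE
4: ✓ CMP  NZCV=1000
5: ✓ SUBCC  r2←0xd3
6: · MOVVS
7: ✓ CMP  NZCV=0000
8: ✓ ADDCC  r3←0xae
9: · MOVCS
10: · MOVLE

VAL = 0xae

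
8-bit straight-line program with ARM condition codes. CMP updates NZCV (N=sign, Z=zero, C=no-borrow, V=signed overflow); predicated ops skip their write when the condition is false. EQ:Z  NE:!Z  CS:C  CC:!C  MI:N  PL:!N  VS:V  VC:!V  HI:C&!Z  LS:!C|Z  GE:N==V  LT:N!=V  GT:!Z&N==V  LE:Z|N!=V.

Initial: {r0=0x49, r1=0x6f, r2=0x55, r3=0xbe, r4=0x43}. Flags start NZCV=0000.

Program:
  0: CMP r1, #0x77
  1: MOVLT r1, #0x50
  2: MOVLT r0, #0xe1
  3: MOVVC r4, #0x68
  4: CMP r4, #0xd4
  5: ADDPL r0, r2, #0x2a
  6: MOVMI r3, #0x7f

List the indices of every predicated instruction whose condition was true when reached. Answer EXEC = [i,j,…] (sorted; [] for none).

[0] flags=1000 → (cmp)
[1] flags=1000 LT?T → r1=0x50
[2] flags=1000 LT?T → r0=0xe1
[3] flags=1000 VC?T → r4=0x68
[4] flags=1001 → (cmp)
[5] flags=1001 PL?F → skip
[6] flags=1001 MI?T → r3=0x7f

EXEC = [1,2,3,6]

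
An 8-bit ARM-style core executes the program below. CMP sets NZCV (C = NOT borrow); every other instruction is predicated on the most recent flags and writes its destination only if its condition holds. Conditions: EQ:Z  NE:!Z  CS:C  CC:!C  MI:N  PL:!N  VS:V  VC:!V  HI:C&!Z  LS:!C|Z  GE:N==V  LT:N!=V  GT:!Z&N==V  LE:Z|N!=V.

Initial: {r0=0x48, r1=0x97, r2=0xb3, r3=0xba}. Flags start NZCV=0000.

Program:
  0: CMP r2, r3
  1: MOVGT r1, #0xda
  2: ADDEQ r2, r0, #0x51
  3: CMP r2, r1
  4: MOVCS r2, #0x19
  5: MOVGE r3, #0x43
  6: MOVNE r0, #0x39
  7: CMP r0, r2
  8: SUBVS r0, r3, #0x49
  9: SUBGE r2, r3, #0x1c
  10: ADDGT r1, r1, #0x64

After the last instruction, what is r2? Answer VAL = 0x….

[0] flags=1000 → (cmp)
[1] flags=1000 GT?F → skip
[2] flags=1000 EQ?F → skip
[3] flags=0010 → (cmp)
[4] flags=0010 CS?T → r2=0x19
[5] flags=0010 GE?T → r3=0x43
[6] flags=0010 NE?T → r0=0x39
[7] flags=0010 → (cmp)
[8] flags=0010 VS?F → skip
[9] flags=0010 GE?T → r2=0x27
[10] flags=0010 GT?T → r1=0xfb

VAL = 0x27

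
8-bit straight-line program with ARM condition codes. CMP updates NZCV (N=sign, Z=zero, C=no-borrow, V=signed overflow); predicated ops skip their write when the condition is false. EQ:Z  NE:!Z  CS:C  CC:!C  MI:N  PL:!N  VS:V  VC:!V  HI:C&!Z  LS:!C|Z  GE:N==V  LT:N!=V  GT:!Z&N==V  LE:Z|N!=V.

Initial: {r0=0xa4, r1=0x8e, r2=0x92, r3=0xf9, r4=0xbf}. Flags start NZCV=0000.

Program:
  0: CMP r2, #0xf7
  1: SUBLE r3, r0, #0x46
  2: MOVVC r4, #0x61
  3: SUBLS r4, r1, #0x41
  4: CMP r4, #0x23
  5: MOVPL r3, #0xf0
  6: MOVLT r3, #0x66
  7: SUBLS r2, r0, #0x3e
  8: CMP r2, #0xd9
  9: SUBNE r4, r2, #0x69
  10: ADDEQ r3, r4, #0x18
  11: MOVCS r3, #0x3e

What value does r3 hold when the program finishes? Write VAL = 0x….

VAL = 0xf0

[0] flags=1000 → (cmp)
[1] flags=1000 LE?T → r3=0x5e
[2] flags=1000 VC?T → r4=0x61
[3] flags=1000 LS?T → r4=0x4d
[4] flags=0010 → (cmp)
[5] flags=0010 PL?T → r3=0xf0
[6] flags=0010 LT?F → skip
[7] flags=0010 LS?F → skip
[8] flags=1000 → (cmp)
[9] flags=1000 NE?T → r4=0x29
[10] flags=1000 EQ?F → skip
[11] flags=1000 CS?F → skip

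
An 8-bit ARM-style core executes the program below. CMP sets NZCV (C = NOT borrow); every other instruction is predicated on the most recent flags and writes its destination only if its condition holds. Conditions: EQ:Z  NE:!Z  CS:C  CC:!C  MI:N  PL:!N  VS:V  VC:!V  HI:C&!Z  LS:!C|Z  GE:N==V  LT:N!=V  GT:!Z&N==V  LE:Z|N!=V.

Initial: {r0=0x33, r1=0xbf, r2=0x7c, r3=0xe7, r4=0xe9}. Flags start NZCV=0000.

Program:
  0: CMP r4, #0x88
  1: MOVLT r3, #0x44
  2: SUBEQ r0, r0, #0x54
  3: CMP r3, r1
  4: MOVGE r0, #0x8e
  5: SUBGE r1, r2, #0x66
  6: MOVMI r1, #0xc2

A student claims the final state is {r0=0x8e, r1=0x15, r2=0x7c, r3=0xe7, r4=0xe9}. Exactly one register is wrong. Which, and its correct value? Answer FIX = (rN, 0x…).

0: ✓ CMP  NZCV=0010
1: · MOVLT
2: · SUBEQ
3: ✓ CMP  NZCV=0010
4: ✓ MOVGE  r0←0x8e
5: ✓ SUBGE  r1←0x16
6: · MOVMI

FIX = (r1, 0x16)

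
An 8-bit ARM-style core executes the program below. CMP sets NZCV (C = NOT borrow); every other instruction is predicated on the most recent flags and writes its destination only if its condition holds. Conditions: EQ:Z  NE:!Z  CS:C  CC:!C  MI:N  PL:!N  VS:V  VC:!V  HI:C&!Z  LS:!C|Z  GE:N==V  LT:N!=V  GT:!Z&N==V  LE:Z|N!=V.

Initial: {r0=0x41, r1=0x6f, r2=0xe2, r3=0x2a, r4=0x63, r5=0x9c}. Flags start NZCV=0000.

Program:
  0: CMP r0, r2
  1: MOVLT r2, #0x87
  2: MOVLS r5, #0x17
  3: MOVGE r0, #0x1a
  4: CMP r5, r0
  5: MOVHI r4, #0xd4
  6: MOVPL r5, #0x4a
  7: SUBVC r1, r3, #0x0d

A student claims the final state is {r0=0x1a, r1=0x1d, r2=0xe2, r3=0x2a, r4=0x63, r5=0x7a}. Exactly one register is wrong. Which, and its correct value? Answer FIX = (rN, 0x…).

FIX = (r5, 0x17)

[0] flags=0000 → (cmp)
[1] flags=0000 LT?F → skip
[2] flags=0000 LS?T → r5=0x17
[3] flags=0000 GE?T → r0=0x1a
[4] flags=1000 → (cmp)
[5] flags=1000 HI?F → skip
[6] flags=1000 PL?F → skip
[7] flags=1000 VC?T → r1=0x1d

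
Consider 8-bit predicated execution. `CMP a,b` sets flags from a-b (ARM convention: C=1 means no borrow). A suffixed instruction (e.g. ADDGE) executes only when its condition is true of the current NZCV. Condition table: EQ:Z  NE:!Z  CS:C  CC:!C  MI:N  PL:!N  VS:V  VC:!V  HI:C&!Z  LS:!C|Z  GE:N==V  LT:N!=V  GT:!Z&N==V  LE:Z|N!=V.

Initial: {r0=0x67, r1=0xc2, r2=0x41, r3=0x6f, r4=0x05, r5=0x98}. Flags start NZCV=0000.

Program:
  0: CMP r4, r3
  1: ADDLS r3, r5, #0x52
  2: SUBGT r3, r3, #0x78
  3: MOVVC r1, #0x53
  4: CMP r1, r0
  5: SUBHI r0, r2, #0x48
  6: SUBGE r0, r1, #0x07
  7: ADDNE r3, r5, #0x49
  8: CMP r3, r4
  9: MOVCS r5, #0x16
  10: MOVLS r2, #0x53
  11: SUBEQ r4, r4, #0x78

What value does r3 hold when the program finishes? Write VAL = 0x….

0: ✓ CMP  NZCV=1000
1: ✓ ADDLS  r3←0xea
2: · SUBGT
3: ✓ MOVVC  r1←0x53
4: ✓ CMP  NZCV=1000
5: · SUBHI
6: · SUBGE
7: ✓ ADDNE  r3←0xe1
8: ✓ CMP  NZCV=1010
9: ✓ MOVCS  r5←0x16
10: · MOVLS
11: · SUBEQ

VAL = 0xe1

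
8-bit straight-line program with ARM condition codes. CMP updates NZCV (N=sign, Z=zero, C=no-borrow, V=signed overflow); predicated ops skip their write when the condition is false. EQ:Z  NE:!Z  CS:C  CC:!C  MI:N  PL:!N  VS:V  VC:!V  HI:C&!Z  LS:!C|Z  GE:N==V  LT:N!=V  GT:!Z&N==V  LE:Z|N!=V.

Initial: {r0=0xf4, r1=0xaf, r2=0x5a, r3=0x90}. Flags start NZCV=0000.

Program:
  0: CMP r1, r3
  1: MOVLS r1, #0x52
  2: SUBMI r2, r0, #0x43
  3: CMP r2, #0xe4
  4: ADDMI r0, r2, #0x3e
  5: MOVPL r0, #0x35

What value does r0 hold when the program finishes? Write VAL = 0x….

0: ✓ CMP  NZCV=0010
1: · MOVLS
2: · SUBMI
3: ✓ CMP  NZCV=0000
4: · ADDMI
5: ✓ MOVPL  r0←0x35

VAL = 0x35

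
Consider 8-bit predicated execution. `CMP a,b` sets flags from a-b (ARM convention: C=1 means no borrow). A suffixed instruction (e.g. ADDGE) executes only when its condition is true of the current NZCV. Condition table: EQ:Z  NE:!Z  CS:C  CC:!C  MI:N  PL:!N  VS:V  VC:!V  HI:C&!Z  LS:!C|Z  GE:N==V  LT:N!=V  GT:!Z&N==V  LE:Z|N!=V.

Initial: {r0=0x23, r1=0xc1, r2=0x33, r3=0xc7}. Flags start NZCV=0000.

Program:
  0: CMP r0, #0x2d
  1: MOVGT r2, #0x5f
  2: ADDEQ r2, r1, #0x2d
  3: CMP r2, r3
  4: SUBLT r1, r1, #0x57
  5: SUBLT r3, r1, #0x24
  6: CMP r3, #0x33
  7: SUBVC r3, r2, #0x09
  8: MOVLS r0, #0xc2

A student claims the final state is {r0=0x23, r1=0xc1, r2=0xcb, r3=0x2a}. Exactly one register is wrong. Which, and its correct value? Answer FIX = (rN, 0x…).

FIX = (r2, 0x33)

[0] flags=1000 → (cmp)
[1] flags=1000 GT?F → skip
[2] flags=1000 EQ?F → skip
[3] flags=0000 → (cmp)
[4] flags=0000 LT?F → skip
[5] flags=0000 LT?F → skip
[6] flags=1010 → (cmp)
[7] flags=1010 VC?T → r3=0x2a
[8] flags=1010 LS?F → skip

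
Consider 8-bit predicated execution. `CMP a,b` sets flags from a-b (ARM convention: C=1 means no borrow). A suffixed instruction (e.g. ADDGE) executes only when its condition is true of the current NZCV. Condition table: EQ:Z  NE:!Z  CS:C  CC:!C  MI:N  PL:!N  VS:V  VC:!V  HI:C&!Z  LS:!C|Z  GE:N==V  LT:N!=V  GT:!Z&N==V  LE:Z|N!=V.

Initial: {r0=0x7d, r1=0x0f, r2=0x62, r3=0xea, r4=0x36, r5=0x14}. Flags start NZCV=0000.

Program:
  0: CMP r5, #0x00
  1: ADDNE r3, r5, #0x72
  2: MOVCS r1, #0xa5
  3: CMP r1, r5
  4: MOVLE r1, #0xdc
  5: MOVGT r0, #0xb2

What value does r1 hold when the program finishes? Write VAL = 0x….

0: ✓ CMP  NZCV=0010
1: ✓ ADDNE  r3←0x86
2: ✓ MOVCS  r1←0xa5
3: ✓ CMP  NZCV=1010
4: ✓ MOVLE  r1←0xdc
5: · MOVGT

VAL = 0xdc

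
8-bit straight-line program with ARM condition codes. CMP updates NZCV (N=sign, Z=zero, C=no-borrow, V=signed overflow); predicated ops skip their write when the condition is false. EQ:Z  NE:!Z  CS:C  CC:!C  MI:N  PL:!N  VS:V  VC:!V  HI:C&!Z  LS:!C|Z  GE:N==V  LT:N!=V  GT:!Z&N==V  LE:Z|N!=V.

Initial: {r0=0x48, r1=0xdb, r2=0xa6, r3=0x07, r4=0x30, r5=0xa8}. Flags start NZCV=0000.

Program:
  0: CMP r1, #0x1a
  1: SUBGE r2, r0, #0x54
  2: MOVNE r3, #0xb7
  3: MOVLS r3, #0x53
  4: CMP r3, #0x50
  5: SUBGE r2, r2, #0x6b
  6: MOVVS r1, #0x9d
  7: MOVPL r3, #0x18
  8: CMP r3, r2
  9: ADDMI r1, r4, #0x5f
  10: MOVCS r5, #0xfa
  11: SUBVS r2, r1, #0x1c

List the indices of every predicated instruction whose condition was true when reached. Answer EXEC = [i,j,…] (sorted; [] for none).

EXEC = [2,6,7]

[0] flags=1010 → (cmp)
[1] flags=1010 GE?F → skip
[2] flags=1010 NE?T → r3=0xb7
[3] flags=1010 LS?F → skip
[4] flags=0011 → (cmp)
[5] flags=0011 GE?F → skip
[6] flags=0011 VS?T → r1=0x9d
[7] flags=0011 PL?T → r3=0x18
[8] flags=0000 → (cmp)
[9] flags=0000 MI?F → skip
[10] flags=0000 CS?F → skip
[11] flags=0000 VS?F → skip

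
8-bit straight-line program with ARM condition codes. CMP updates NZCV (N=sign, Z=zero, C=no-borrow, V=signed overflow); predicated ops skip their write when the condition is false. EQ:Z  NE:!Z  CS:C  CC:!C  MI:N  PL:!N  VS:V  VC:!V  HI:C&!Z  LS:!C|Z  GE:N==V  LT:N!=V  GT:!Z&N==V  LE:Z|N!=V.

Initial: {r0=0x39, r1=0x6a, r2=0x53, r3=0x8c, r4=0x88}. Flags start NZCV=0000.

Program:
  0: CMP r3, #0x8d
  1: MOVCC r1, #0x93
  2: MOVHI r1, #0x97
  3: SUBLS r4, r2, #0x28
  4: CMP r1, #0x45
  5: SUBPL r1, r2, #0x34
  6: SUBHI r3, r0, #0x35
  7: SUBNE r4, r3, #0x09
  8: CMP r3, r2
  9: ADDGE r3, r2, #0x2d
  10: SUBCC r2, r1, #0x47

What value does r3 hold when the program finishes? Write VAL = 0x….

0: ✓ CMP  NZCV=1000
1: ✓ MOVCC  r1←0x93
2: · MOVHI
3: ✓ SUBLS  r4←0x2b
4: ✓ CMP  NZCV=0011
5: ✓ SUBPL  r1←0x1f
6: ✓ SUBHI  r3←0x04
7: ✓ SUBNE  r4←0xfb
8: ✓ CMP  NZCV=1000
9: · ADDGE
10: ✓ SUBCC  r2←0xd8

VAL = 0x04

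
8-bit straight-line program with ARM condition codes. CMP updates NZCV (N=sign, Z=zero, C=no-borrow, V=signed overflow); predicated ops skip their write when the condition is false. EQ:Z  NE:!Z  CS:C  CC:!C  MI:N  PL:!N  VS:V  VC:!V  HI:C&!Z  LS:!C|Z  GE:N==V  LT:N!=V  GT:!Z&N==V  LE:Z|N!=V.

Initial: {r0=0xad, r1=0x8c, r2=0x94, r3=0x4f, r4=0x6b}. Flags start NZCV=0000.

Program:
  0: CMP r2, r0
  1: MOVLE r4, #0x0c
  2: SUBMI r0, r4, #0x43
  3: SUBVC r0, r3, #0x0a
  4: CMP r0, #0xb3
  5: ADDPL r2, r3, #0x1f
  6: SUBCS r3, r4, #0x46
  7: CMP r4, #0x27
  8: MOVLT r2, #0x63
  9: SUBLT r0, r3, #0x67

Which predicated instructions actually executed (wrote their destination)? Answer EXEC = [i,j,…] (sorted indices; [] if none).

EXEC = [1,2,3,8,9]

0: ✓ CMP  NZCV=1000
1: ✓ MOVLE  r4←0x0c
2: ✓ SUBMI  r0←0xc9
3: ✓ SUBVC  r0←0x45
4: ✓ CMP  NZCV=1001
5: · ADDPL
6: · SUBCS
7: ✓ CMP  NZCV=1000
8: ✓ MOVLT  r2←0x63
9: ✓ SUBLT  r0←0xe8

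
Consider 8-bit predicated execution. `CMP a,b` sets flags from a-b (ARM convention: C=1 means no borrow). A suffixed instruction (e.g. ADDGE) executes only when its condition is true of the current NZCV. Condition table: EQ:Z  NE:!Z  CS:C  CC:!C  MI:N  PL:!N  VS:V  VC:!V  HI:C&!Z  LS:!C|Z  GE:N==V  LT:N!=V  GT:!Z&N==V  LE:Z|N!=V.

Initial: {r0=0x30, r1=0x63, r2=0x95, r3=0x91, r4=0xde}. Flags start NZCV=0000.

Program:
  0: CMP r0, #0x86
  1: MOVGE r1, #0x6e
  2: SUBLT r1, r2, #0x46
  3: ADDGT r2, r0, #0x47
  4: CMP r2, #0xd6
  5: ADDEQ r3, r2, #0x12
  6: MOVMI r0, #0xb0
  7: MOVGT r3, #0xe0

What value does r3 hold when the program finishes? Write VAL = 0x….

VAL = 0xe0

[0] flags=1001 → (cmp)
[1] flags=1001 GE?T → r1=0x6e
[2] flags=1001 LT?F → skip
[3] flags=1001 GT?T → r2=0x77
[4] flags=1001 → (cmp)
[5] flags=1001 EQ?F → skip
[6] flags=1001 MI?T → r0=0xb0
[7] flags=1001 GT?T → r3=0xe0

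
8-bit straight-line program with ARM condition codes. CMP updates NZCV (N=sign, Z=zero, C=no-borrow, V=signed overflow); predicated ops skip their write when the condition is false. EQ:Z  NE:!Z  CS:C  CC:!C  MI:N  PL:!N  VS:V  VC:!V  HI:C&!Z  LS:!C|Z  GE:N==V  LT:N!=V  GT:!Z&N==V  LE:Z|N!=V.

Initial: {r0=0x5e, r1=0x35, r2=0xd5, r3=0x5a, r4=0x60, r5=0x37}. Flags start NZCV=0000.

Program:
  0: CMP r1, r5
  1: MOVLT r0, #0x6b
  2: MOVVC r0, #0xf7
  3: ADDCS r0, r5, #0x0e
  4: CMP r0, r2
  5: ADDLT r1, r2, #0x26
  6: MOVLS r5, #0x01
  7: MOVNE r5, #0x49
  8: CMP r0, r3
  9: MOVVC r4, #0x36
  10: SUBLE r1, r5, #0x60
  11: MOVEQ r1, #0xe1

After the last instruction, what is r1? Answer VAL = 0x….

0: ✓ CMP  NZCV=1000
1: ✓ MOVLT  r0←0x6b
2: ✓ MOVVC  r0←0xf7
3: · ADDCS
4: ✓ CMP  NZCV=0010
5: · ADDLT
6: · MOVLS
7: ✓ MOVNE  r5←0x49
8: ✓ CMP  NZCV=1010
9: ✓ MOVVC  r4←0x36
10: ✓ SUBLE  r1←0xe9
11: · MOVEQ

VAL = 0xe9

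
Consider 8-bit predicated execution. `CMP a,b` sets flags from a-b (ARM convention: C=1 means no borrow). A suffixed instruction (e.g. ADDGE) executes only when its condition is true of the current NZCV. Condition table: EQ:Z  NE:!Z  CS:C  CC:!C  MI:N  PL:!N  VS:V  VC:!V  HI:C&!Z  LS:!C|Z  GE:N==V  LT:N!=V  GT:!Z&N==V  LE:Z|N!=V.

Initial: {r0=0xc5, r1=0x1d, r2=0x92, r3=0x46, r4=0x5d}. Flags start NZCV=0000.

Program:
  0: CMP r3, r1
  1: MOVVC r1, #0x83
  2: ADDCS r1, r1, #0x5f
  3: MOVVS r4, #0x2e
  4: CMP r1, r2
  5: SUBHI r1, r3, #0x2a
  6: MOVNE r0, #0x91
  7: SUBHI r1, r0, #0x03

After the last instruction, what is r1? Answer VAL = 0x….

VAL = 0x8e

[0] flags=0010 → (cmp)
[1] flags=0010 VC?T → r1=0x83
[2] flags=0010 CS?T → r1=0xe2
[3] flags=0010 VS?F → skip
[4] flags=0010 → (cmp)
[5] flags=0010 HI?T → r1=0x1c
[6] flags=0010 NE?T → r0=0x91
[7] flags=0010 HI?T → r1=0x8e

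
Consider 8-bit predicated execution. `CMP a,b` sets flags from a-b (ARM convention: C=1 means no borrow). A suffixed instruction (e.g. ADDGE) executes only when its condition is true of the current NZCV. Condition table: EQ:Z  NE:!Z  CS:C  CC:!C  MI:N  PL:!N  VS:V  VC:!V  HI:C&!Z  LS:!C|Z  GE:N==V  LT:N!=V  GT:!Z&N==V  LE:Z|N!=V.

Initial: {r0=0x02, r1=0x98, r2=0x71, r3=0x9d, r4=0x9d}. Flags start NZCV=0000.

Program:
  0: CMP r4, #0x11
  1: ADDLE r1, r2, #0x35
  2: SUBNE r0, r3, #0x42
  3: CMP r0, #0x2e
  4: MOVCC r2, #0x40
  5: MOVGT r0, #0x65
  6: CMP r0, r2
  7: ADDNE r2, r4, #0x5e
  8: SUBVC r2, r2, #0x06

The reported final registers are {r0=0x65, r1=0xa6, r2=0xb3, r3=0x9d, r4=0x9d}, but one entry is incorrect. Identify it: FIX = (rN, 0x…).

FIX = (r2, 0xf5)

0: ✓ CMP  NZCV=1010
1: ✓ ADDLE  r1←0xa6
2: ✓ SUBNE  r0←0x5b
3: ✓ CMP  NZCV=0010
4: · MOVCC
5: ✓ MOVGT  r0←0x65
6: ✓ CMP  NZCV=1000
7: ✓ ADDNE  r2←0xfb
8: ✓ SUBVC  r2←0xf5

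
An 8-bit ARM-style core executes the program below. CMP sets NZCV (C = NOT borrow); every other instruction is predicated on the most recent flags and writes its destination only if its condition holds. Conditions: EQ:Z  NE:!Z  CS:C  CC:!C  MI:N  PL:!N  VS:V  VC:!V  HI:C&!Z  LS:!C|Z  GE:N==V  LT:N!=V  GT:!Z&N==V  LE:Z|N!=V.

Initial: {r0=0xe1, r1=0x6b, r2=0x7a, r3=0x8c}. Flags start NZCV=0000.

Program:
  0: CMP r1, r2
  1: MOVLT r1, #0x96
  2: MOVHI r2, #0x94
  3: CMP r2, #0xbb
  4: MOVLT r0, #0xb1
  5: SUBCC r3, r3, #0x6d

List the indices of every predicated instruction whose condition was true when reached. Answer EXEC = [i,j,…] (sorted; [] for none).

[0] flags=1000 → (cmp)
[1] flags=1000 LT?T → r1=0x96
[2] flags=1000 HI?F → skip
[3] flags=1001 → (cmp)
[4] flags=1001 LT?F → skip
[5] flags=1001 CC?T → r3=0x1f

EXEC = [1,5]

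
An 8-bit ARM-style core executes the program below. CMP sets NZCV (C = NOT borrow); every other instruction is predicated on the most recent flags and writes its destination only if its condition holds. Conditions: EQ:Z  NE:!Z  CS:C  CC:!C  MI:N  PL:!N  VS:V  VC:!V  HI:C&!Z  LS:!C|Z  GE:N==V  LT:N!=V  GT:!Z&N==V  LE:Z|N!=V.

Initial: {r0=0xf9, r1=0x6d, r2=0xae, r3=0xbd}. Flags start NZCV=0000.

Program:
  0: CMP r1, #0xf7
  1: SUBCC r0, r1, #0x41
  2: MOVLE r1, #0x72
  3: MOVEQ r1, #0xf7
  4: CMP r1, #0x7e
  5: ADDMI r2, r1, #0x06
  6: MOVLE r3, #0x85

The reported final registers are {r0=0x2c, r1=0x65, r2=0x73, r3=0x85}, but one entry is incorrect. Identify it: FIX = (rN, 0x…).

FIX = (r1, 0x6d)

0: ✓ CMP  NZCV=0000
1: ✓ SUBCC  r0←0x2c
2: · MOVLE
3: · MOVEQ
4: ✓ CMP  NZCV=1000
5: ✓ ADDMI  r2←0x73
6: ✓ MOVLE  r3←0x85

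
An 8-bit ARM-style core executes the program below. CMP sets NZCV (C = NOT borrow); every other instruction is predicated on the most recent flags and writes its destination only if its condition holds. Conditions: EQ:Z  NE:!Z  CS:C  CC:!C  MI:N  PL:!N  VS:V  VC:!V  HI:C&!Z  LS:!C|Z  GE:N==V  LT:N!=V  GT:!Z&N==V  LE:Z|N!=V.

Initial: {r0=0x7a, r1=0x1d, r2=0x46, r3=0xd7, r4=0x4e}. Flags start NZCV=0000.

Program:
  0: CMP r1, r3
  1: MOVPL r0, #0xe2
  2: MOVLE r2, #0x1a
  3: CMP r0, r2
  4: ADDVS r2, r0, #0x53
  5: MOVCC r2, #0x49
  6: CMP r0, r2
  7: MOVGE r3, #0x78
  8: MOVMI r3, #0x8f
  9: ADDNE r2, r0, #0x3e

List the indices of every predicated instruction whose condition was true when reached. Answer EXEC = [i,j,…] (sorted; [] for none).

EXEC = [1,8,9]

0: ✓ CMP  NZCV=0000
1: ✓ MOVPL  r0←0xe2
2: · MOVLE
3: ✓ CMP  NZCV=1010
4: · ADDVS
5: · MOVCC
6: ✓ CMP  NZCV=1010
7: · MOVGE
8: ✓ MOVMI  r3←0x8f
9: ✓ ADDNE  r2←0x20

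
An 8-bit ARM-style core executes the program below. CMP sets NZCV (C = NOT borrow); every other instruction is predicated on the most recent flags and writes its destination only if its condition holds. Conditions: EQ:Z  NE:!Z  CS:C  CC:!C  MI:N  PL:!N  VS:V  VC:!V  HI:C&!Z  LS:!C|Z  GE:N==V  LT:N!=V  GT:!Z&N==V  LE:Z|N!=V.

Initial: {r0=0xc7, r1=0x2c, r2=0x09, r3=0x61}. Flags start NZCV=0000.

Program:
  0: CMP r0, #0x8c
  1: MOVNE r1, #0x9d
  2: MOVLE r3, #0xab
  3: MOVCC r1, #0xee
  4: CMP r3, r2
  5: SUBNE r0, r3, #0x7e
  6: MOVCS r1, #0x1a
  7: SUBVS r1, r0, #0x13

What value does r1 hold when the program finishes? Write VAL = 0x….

0: ✓ CMP  NZCV=0010
1: ✓ MOVNE  r1←0x9d
2: · MOVLE
3: · MOVCC
4: ✓ CMP  NZCV=0010
5: ✓ SUBNE  r0←0xe3
6: ✓ MOVCS  r1←0x1a
7: · SUBVS

VAL = 0x1a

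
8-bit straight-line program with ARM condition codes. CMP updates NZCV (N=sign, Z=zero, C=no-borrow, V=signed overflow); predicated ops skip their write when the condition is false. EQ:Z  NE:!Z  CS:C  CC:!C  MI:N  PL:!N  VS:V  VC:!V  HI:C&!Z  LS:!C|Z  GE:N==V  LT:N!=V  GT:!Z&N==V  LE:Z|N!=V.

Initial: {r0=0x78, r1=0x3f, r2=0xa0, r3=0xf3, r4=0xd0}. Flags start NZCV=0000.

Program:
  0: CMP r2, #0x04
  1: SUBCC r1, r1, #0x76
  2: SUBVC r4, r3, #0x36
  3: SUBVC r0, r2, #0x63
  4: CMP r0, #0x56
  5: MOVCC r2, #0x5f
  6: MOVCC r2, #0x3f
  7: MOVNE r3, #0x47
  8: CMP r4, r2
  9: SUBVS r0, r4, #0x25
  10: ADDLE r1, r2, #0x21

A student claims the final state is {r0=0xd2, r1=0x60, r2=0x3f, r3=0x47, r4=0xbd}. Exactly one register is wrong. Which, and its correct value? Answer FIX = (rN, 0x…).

FIX = (r0, 0x98)

[0] flags=1010 → (cmp)
[1] flags=1010 CC?F → skip
[2] flags=1010 VC?T → r4=0xbd
[3] flags=1010 VC?T → r0=0x3d
[4] flags=1000 → (cmp)
[5] flags=1000 CC?T → r2=0x5f
[6] flags=1000 CC?T → r2=0x3f
[7] flags=1000 NE?T → r3=0x47
[8] flags=0011 → (cmp)
[9] flags=0011 VS?T → r0=0x98
[10] flags=0011 LE?T → r1=0x60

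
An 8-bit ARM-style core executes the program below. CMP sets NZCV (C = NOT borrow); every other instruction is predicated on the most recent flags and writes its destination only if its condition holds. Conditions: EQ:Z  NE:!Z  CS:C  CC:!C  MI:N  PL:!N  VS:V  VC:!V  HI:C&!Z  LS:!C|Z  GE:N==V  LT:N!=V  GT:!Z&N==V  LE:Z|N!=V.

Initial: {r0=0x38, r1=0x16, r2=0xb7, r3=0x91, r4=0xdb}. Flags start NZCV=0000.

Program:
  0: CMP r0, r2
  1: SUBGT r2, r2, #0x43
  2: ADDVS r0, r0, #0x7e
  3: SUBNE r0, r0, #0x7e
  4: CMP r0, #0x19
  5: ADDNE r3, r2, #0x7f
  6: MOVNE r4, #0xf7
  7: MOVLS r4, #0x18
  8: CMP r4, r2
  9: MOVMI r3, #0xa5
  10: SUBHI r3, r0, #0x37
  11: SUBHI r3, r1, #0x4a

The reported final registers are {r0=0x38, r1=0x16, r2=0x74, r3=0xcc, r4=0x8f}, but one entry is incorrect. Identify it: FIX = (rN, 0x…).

[0] flags=1001 → (cmp)
[1] flags=1001 GT?T → r2=0x74
[2] flags=1001 VS?T → r0=0xb6
[3] flags=1001 NE?T → r0=0x38
[4] flags=0010 → (cmp)
[5] flags=0010 NE?T → r3=0xf3
[6] flags=0010 NE?T → r4=0xf7
[7] flags=0010 LS?F → skip
[8] flags=1010 → (cmp)
[9] flags=1010 MI?T → r3=0xa5
[10] flags=1010 HI?T → r3=0x01
[11] flags=1010 HI?T → r3=0xcc

FIX = (r4, 0xf7)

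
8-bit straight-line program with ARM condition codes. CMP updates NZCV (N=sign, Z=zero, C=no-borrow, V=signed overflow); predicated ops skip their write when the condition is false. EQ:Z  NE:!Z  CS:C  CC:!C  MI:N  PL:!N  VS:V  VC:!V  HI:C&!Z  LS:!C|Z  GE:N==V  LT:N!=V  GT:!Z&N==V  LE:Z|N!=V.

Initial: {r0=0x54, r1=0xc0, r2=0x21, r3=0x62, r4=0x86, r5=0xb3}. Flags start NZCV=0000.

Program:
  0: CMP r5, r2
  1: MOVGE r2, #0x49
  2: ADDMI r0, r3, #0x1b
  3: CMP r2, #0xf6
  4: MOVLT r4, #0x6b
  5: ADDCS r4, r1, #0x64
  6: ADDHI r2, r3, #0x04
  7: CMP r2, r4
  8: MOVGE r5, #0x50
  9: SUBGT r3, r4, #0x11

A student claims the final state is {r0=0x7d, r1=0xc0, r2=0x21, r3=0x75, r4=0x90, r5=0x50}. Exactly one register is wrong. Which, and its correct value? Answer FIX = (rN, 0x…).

[0] flags=1010 → (cmp)
[1] flags=1010 GE?F → skip
[2] flags=1010 MI?T → r0=0x7d
[3] flags=0000 → (cmp)
[4] flags=0000 LT?F → skip
[5] flags=0000 CS?F → skip
[6] flags=0000 HI?F → skip
[7] flags=1001 → (cmp)
[8] flags=1001 GE?T → r5=0x50
[9] flags=1001 GT?T → r3=0x75

FIX = (r4, 0x86)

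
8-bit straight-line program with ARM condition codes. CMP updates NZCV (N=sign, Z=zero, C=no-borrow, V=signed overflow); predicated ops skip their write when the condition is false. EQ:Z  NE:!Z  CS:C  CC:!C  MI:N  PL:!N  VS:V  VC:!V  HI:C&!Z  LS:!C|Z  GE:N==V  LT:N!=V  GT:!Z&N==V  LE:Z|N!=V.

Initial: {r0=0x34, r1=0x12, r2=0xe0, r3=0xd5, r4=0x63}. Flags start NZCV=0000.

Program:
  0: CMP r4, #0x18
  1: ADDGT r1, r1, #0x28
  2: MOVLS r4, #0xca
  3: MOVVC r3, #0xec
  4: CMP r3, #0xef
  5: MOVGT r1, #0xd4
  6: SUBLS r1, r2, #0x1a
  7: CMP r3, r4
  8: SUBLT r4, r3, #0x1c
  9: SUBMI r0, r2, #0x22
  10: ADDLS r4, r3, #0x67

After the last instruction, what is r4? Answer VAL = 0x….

VAL = 0xd0

0: ✓ CMP  NZCV=0010
1: ✓ ADDGT  r1←0x3a
2: · MOVLS
3: ✓ MOVVC  r3←0xec
4: ✓ CMP  NZCV=1000
5: · MOVGT
6: ✓ SUBLS  r1←0xc6
7: ✓ CMP  NZCV=1010
8: ✓ SUBLT  r4←0xd0
9: ✓ SUBMI  r0←0xbe
10: · ADDLS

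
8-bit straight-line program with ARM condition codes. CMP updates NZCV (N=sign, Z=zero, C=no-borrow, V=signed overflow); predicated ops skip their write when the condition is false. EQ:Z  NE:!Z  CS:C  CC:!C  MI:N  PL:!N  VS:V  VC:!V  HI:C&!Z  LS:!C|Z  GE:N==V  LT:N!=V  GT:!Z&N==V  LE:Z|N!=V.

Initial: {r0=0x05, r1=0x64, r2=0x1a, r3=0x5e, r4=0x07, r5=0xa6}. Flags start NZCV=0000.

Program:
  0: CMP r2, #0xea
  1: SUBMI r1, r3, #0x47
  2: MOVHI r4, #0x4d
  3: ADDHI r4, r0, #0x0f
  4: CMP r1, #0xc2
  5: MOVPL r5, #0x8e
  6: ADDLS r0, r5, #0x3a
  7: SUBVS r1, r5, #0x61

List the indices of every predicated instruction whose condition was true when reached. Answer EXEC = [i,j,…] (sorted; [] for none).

EXEC = [6,7]

[0] flags=0000 → (cmp)
[1] flags=0000 MI?F → skip
[2] flags=0000 HI?F → skip
[3] flags=0000 HI?F → skip
[4] flags=1001 → (cmp)
[5] flags=1001 PL?F → skip
[6] flags=1001 LS?T → r0=0xe0
[7] flags=1001 VS?T → r1=0x45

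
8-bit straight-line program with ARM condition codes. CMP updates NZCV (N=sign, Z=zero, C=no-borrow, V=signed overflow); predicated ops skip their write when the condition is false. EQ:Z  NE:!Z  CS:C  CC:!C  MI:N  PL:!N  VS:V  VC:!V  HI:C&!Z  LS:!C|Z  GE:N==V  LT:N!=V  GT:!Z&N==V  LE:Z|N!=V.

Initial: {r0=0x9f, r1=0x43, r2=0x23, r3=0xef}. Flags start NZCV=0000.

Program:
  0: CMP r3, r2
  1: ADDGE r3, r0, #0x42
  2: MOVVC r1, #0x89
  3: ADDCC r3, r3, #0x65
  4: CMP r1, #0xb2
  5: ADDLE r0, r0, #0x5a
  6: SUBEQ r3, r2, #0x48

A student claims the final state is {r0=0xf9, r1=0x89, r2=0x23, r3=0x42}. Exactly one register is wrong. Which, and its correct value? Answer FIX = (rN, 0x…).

FIX = (r3, 0xef)

0: ✓ CMP  NZCV=1010
1: · ADDGE
2: ✓ MOVVC  r1←0x89
3: · ADDCC
4: ✓ CMP  NZCV=1000
5: ✓ ADDLE  r0←0xf9
6: · SUBEQ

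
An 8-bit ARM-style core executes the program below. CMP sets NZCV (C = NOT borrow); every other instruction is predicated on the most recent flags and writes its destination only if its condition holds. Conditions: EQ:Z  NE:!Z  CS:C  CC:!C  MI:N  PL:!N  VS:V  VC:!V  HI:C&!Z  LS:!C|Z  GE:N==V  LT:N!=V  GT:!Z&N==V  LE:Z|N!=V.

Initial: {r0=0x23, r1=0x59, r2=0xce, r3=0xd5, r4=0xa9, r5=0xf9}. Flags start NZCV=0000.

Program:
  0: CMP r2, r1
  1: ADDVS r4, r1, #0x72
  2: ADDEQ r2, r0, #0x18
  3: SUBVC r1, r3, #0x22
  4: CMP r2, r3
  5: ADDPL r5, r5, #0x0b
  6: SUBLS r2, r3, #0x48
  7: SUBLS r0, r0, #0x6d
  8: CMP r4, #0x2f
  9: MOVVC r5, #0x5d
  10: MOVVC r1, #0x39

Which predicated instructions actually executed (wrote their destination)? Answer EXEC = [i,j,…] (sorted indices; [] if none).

[0] flags=0011 → (cmp)
[1] flags=0011 VS?T → r4=0xcb
[2] flags=0011 EQ?F → skip
[3] flags=0011 VC?F → skip
[4] flags=1000 → (cmp)
[5] flags=1000 PL?F → skip
[6] flags=1000 LS?T → r2=0x8d
[7] flags=1000 LS?T → r0=0xb6
[8] flags=1010 → (cmp)
[9] flags=1010 VC?T → r5=0x5d
[10] flags=1010 VC?T → r1=0x39

EXEC = [1,6,7,9,10]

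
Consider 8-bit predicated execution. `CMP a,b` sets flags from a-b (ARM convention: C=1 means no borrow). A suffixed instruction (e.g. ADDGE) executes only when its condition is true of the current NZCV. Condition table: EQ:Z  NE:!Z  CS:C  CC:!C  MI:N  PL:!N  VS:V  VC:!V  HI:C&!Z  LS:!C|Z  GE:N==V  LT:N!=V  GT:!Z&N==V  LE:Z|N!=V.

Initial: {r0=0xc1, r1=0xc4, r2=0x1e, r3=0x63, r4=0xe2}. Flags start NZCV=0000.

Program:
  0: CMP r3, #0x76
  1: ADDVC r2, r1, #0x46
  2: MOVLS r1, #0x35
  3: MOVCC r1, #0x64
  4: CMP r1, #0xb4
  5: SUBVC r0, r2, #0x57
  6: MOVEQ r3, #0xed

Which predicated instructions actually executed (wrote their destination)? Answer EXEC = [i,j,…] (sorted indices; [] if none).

EXEC = [1,2,3]

[0] flags=1000 → (cmp)
[1] flags=1000 VC?T → r2=0x0a
[2] flags=1000 LS?T → r1=0x35
[3] flags=1000 CC?T → r1=0x64
[4] flags=1001 → (cmp)
[5] flags=1001 VC?F → skip
[6] flags=1001 EQ?F → skip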